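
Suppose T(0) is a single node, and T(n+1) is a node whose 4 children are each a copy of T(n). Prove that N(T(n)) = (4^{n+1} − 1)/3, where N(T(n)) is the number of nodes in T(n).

Base case: N(T(0)) = 1, and (4^{0+1} − 1)/3 = 1.
Assume N(T(j)) = (4^{j+1} − 1)/3.
Then N(T(j+1)) = 1 + 4N(T(j)) = 1 + 4·(4^{j+1} − 1)/3 = 1 + (4^{j+2} − 4)/3 = (3 + 4^{j+2} − 4)/3 = (4^{j+2} − 1)/3.
So the formula holds for j+1, and by induction N(T(n)) = (4^{n+1} − 1)/3 for all n ≥ 0.

N(T(n)) = (4^{n+1} − 1)/3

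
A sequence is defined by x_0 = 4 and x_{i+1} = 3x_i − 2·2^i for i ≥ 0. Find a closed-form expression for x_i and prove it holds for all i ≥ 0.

Claim: x_i = 2·3^i + 2·2^i.

Base case: x_0 = 4, and 2·3^0 + 2·2^0 = 2 + 2 = 4.
Assume x_k = 2·3^k + 2·2^k for some k ≥ 0.
Then x_{k+1} = 3x_k − 2·2^k = 3·(2·3^k + 2·2^k) − 2·2^k = 2·3^{k+1} + 6·2^k − 2·2^k = 2·3^{k+1} + 4·2^k = 2·3^{k+1} + 2·2^{k+1}.
This completes the inductive step, so x_i = 2·3^i + 2·2^i for all i ≥ 0.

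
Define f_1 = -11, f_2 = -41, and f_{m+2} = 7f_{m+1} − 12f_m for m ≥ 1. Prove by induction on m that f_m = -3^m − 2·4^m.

Base cases: f_1 = -11 and -3^1 − 2·4^1 = -11; f_2 = -41 and -3^2 − 2·4^2 = -41.
Assume f_j = -3^j − 2·4^j for all 1 ≤ j ≤ r, where r ≥ 2.
Then f_{r+1} = 7f_r − 12f_{r−1} = 7·(-3^r − 2·4^r) − 12·(-3^{r−1} − 2·4^{r−1}) = -(7·3 − 12)3^{r−1} − 2·(7·4 − 12)4^{r−1} = -9·3^{r−1} − 32·4^{r−1} = -3^{r+1} − 2·4^{r+1}.
Hence f_m = -3^m − 2·4^m for every m ≥ 1, by strong induction.

f_m = -3^m − 2·4^m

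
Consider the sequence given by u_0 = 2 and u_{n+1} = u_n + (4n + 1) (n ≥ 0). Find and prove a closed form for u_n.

Claim: u_n = 2n^2 − n + 2.

Base case: u_0 = 2, and 2·0^2 − 0 + 2 = 2.
Assume u_k = 2k^2 − k + 2.
Then u_{k+1} = u_k + (4k + 1) = (2k^2 − k + 2) + (4k + 1) = 2k^2 + 3k + 3,
and 2·(k+1)^2 − (k+1) + 2 = 2k^2 + 3k + 3.
This completes the inductive step, so u_n = 2n^2 − n + 2 for all n ≥ 0.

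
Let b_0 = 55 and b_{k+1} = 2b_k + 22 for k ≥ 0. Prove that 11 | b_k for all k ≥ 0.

Base case: b_0 = 55 = 11·5, so 11 | b_0.
Assume 11 | b_m, so b_m = 11t for some integer t.
Then b_{m+1} = 2b_m + 22 = 2·(11t) + 22 = 11(2t + 2), so 11 | b_{m+1}.
So the property holds for m+1, and by induction 11 | b_k for all k ≥ 0.

11 | b_k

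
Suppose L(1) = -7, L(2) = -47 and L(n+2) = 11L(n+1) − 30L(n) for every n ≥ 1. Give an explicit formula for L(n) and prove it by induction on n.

Claim: L(n) = 5^n − 2·6^n.

Base cases: L(1) = -7 and 5^1 − 2·6^1 = -7; L(2) = -47 and 5^2 − 2·6^2 = -47.
Assume L(j) = 5^j − 2·6^j for all 1 ≤ j ≤ m, where m ≥ 2.
Then L(m+1) = 11L(m) − 30L(m−1) = 11·(5^m − 2·6^m) − 30·(5^{m−1} − 2·6^{m−1}) = (11·5 − 30)5^{m−1} − 2·(11·6 − 30)6^{m−1} = 25·5^{m−1} − 72·6^{m−1} = 5^{m+1} − 2·6^{m+1}.
This completes the inductive step, so L(n) = 5^n − 2·6^n for all n ≥ 1.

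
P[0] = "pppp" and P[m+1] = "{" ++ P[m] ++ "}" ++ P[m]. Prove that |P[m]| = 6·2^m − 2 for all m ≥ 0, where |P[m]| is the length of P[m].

Base case: |P[0]| = 4, and 6·2^0 − 2 = 4.
Assume |P[k]| = 6·2^k − 2.
Then |P[k+1]| = 1 + |P[k]| + 1 + |P[k]| = 2|P[k]| + 2 = 2(6·2^k − 2) + 2 = 6·2^{k+1} − 4 + 2 = 6·2^{k+1} − 2.
This completes the inductive step, so |P[m]| = 6·2^m − 2 for all m ≥ 0.

|P[m]| = 6·2^m − 2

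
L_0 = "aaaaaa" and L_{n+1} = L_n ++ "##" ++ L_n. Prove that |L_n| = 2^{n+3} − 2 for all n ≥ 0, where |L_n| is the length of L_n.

Base case: |L_0| = 6, and 2^{0+3} − 2 = 6.
Assume |L_j| = 2^{j+3} − 2.
Then |L_{j+1}| = |L_j| + 2 + |L_j| = 2|L_j| + 2 = 2(2^{j+3} − 2) + 2 = 2^{j+1+3} − 4 + 2 = 2^{j+1+3} − 2.
Hence |L_n| = 2^{n+3} − 2 for every n ≥ 0, by induction.

|L_n| = 2^{n+3} − 2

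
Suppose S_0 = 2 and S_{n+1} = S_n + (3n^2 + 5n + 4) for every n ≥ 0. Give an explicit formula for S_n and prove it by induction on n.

Claim: S_n = n^3 + n^2 + 2n + 2.

Base case: S_0 = 2, and 0^3 + 0^2 + 2·0 + 2 = 2.
Assume S_r = r^3 + r^2 + 2r + 2.
Then S_{r+1} = S_r + (3r^2 + 5r + 4) = (r^3 + r^2 + 2r + 2) + (3r^2 + 5r + 4) = r^3 + 4r^2 + 7r + 6,
and (r+1)^3 + (r+1)^2 + 2·(r+1) + 2 = r^3 + 4r^2 + 7r + 6.
By induction, S_n = n^3 + n^2 + 2n + 2 for all n ≥ 0.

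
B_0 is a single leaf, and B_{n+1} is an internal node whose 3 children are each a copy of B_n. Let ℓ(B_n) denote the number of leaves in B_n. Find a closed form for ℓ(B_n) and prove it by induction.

Claim: ℓ(B_n) = 3^n.

Base case: ℓ(B_0) = 1, and 3^0 = 1.
Assume ℓ(B_j) = 3^j.
Then ℓ(B_{j+1}) = 3·ℓ(B_j) = 3·3^j = 3^{j+1}.
So the formula holds for j+1, and by induction ℓ(B_n) = 3^n for all n ≥ 0.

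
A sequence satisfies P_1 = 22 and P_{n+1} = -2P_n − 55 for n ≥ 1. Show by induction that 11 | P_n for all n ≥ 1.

Base case: P_1 = 22 = 11·2, so 11 | P_1.
Assume 11 | P_k, so P_k = 11t for some integer t.
Then P_{k+1} = -2P_k − 55 = -2·(11t) − 55 = 11(-2t − 5), so 11 | P_{k+1}.
So the property holds for k+1, and by induction 11 | P_n for all n ≥ 1.

11 | P_n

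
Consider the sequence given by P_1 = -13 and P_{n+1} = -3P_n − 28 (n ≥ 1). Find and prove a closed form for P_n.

Claim: P_n = 2·(-3)^n − 7.

Base case: P_1 = -13, and 2·(-3)^1 − 7 = -6 − 7 = -13.
Assume P_r = 2·(-3)^r − 7 for some r ≥ 1.
Then P_{r+1} = -3P_r − 28 = -3·(2·(-3)^r − 7) − 28 = -6·(-3)^r + 21 − 28 = 2·(-3)^{r+1} − 7.
By induction, P_n = 2·(-3)^n − 7 for all n ≥ 1.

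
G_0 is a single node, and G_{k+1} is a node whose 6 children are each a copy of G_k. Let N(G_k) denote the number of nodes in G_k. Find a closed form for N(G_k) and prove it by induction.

Claim: N(G_k) = (6^{k+1} − 1)/5.

Base case: N(G_0) = 1, and (6^{0+1} − 1)/5 = 1.
Assume N(G_j) = (6^{j+1} − 1)/5.
Then N(G_{j+1}) = 1 + 6N(G_j) = 1 + 6·(6^{j+1} − 1)/5 = 1 + (6^{j+2} − 6)/5 = (5 + 6^{j+2} − 6)/5 = (6^{j+2} − 1)/5.
Hence N(G_k) = (6^{k+1} − 1)/5 for every k ≥ 0, by induction.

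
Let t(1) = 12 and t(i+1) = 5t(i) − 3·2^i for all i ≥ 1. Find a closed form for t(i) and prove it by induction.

Claim: t(i) = 2·5^i + 2^i.

Base case: t(1) = 12, and 2·5^1 + 2^1 = 10 + 2 = 12.
Assume t(m) = 2·5^m + 2^m for some m ≥ 1.
Then t(m+1) = 5t(m) − 3·2^m = 5·(2·5^m + 2^m) − 3·2^m = 2·5^{m+1} + 5·2^m − 3·2^m = 2·5^{m+1} + 2·2^m = 2·5^{m+1} + 2^{m+1}.
By induction, t(i) = 2·5^i + 2^i for all i ≥ 1.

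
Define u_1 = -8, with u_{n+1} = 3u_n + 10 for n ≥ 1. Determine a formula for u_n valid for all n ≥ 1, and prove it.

Claim: u_n = -3^n − 5.

Base case: u_1 = -8, and -3^1 − 5 = -3 − 5 = -8.
Assume u_m = -3^m − 5 for some m ≥ 1.
Then u_{m+1} = 3u_m + 10 = 3·(-3^m − 5) + 10 = -3^{m+1} − 15 + 10 = -3^{m+1} − 5.
Hence u_n = -3^n − 5 for every n ≥ 1, by induction.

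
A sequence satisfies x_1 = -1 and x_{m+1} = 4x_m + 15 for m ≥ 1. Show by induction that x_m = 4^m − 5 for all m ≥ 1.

Base case: x_1 = -1, and 4^1 − 5 = 4 − 5 = -1.
Assume x_k = 4^k − 5 for some k ≥ 1.
Then x_{k+1} = 4x_k + 15 = 4·(4^k − 5) + 15 = 4^{k+1} − 20 + 15 = 4^{k+1} − 5.
Hence x_m = 4^m − 5 for every m ≥ 1, by induction.

x_m = 4^m − 5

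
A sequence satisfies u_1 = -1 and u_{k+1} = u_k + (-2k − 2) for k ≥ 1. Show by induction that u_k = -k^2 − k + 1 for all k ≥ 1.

Base case: u_1 = -1, and -1^2 − 1 + 1 = -1.
Assume u_m = -m^2 − m + 1.
Then u_{m+1} = u_m + (-2m − 2) = (-m^2 − m + 1) + (-2m − 2) = -m^2 − 3m − 1,
and -(m+1)^2 − (m+1) + 1 = -m^2 − 3m − 1.
This completes the inductive step, so u_k = -k^2 − k + 1 for all k ≥ 1.

u_k = -k^2 − k + 1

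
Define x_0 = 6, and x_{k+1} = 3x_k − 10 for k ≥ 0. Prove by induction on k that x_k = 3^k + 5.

Base case: x_0 = 6, and 3^0 + 5 = 1 + 5 = 6.
Assume x_m = 3^m + 5 for some m ≥ 0.
Then x_{m+1} = 3x_m − 10 = 3·(3^m + 5) − 10 = 3^{m+1} + 15 − 10 = 3^{m+1} + 5.
So the formula holds for m+1, and by induction x_k = 3^k + 5 for all k ≥ 0.

x_k = 3^k + 5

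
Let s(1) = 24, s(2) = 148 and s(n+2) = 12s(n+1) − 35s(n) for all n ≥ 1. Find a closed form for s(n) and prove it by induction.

Claim: s(n) = 2·7^n + 2·5^n.

Base cases: s(1) = 24 and 2·7^1 + 2·5^1 = 24; s(2) = 148 and 2·7^2 + 2·5^2 = 148.
Assume s(j) = 2·7^j + 2·5^j for all 1 ≤ j ≤ m, where m ≥ 2.
Then s(m+1) = 12s(m) − 35s(m−1) = 12·(2·7^m + 2·5^m) − 35·(2·7^{m−1} + 2·5^{m−1}) = 2·(12·7 − 35)7^{m−1} + 2·(12·5 − 35)5^{m−1} = 98·7^{m−1} + 50·5^{m−1} = 2·7^{m+1} + 2·5^{m+1}.
Hence s(n) = 2·7^n + 2·5^n for every n ≥ 1, by strong induction.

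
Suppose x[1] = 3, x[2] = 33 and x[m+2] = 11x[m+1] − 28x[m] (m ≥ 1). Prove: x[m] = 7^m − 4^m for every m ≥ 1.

Base cases: x[1] = 3 and 7^1 − 4^1 = 3; x[2] = 33 and 7^2 − 4^2 = 33.
Assume x[j] = 7^j − 4^j for all 1 ≤ j ≤ k, where k ≥ 2.
Then x[k+1] = 11x[k] − 28x[k−1] = 11·(7^k − 4^k) − 28·(7^{k−1} − 4^{k−1}) = (11·7 − 28)7^{k−1} − (11·4 − 28)4^{k−1} = 49·7^{k−1} − 16·4^{k−1} = 7^{k+1} − 4^{k+1}.
Hence x[m] = 7^m − 4^m for every m ≥ 1, by strong induction.

x[m] = 7^m − 4^m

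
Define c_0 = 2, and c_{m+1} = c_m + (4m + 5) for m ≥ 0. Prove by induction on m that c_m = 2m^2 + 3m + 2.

Base case: c_0 = 2, and 2·0^2 + 3·0 + 2 = 2.
Assume c_r = 2r^2 + 3r + 2.
Then c_{r+1} = c_r + (4r + 5) = (2r^2 + 3r + 2) + (4r + 5) = 2r^2 + 7r + 7,
and 2·(r+1)^2 + 3·(r+1) + 2 = 2r^2 + 7r + 7.
By induction, c_m = 2m^2 + 3m + 2 for all m ≥ 0.

c_m = 2m^2 + 3m + 2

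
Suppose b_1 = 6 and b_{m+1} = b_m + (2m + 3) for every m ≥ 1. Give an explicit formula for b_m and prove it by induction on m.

Claim: b_m = m^2 + 2m + 3.

Base case: b_1 = 6, and 1^2 + 2·1 + 3 = 6.
Assume b_k = k^2 + 2k + 3.
Then b_{k+1} = b_k + (2k + 3) = (k^2 + 2k + 3) + (2k + 3) = k^2 + 4k + 6,
and (k+1)^2 + 2·(k+1) + 3 = k^2 + 4k + 6.
Hence b_m = m^2 + 2m + 3 for every m ≥ 1, by induction.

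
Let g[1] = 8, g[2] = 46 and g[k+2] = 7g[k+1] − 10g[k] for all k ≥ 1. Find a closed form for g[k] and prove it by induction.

Claim: g[k] = 2·5^k − 2^k.

Base cases: g[1] = 8 and 2·5^1 − 2^1 = 8; g[2] = 46 and 2·5^2 − 2^2 = 46.
Assume g[j] = 2·5^j − 2^j for all 1 ≤ j ≤ r, where r ≥ 2.
Then g[r+1] = 7g[r] − 10g[r−1] = 7·(2·5^r − 2^r) − 10·(2·5^{r−1} − 2^{r−1}) = 2·(7·5 − 10)5^{r−1} − (7·2 − 10)2^{r−1} = 50·5^{r−1} − 4·2^{r−1} = 2·5^{r+1} − 2^{r+1}.
This completes the inductive step, so g[k] = 2·5^k − 2^k for all k ≥ 1.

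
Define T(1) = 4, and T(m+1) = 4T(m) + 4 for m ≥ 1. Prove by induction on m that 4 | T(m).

Base case: T(1) = 4 = 4·1, so 4 | T(1).
Assume 4 | T(r), so T(r) = 4t for some integer t.
Then T(r+1) = 4T(r) + 4 = 4·(4t) + 4 = 4(4t + 1), so 4 | T(r+1).
So the property holds for r+1, and by induction 4 | T(m) for all m ≥ 1.

4 | T(m)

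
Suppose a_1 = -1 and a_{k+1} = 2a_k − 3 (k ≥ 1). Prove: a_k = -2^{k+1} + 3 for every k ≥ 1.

Base case: a_1 = -1, and -2^{1+1} + 3 = -4 + 3 = -1.
Assume a_r = -2^{r+1} + 3 for some r ≥ 1.
Then a_{r+1} = 2a_r − 3 = 2·(-2^{r+1} + 3) − 3 = -2^{r+2} + 6 − 3 = -2^{r+2} + 3.
Hence a_k = -2^{k+1} + 3 for every k ≥ 1, by induction.

a_k = -2^{k+1} + 3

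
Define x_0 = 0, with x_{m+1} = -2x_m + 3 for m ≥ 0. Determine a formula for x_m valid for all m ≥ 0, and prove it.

Claim: x_m = -(-2)^m + 1.

Base case: x_0 = 0, and -(-2)^0 + 1 = -1 + 1 = 0.
Assume x_j = -(-2)^j + 1 for some j ≥ 0.
Then x_{j+1} = -2x_j + 3 = -2·(-(-2)^j + 1) + 3 = 2·(-2)^j − 2 + 3 = -(-2)^{j+1} + 1.
This completes the inductive step, so x_m = -(-2)^m + 1 for all m ≥ 0.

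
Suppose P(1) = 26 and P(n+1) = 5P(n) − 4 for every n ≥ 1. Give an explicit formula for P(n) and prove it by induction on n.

Claim: P(n) = 5^{n+1} + 1.

Base case: P(1) = 26, and 5^{1+1} + 1 = 25 + 1 = 26.
Assume P(m) = 5^{m+1} + 1 for some m ≥ 1.
Then P(m+1) = 5P(m) − 4 = 5·(5^{m+1} + 1) − 4 = 5^{m+2} + 5 − 4 = 5^{m+2} + 1.
This completes the inductive step, so P(n) = 5^{n+1} + 1 for all n ≥ 1.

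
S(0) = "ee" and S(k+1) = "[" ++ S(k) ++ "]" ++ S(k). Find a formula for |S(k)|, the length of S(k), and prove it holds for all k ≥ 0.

Claim: |S(k)| = 2^{k+2} − 2.

Base case: |S(0)| = 2, and 2^{0+2} − 2 = 2.
Assume |S(j)| = 2^{j+2} − 2.
Then |S(j+1)| = 1 + |S(j)| + 1 + |S(j)| = 2|S(j)| + 2 = 2(2^{j+2} − 2) + 2 = 2^{j+3} − 4 + 2 = 2^{j+3} − 2.
This completes the inductive step, so |S(k)| = 2^{k+2} − 2 for all k ≥ 0.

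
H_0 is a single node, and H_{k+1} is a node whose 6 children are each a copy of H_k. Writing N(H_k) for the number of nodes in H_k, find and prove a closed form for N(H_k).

Claim: N(H_k) = (6^{k+1} − 1)/5.

Base case: N(H_0) = 1, and (6^{0+1} − 1)/5 = 1.
Assume N(H_r) = (6^{r+1} − 1)/5.
Then N(H_{r+1}) = 1 + 6N(H_r) = 1 + 6·(6^{r+1} − 1)/5 = 1 + (6^{r+2} − 6)/5 = (5 + 6^{r+2} − 6)/5 = (6^{r+2} − 1)/5.
This completes the inductive step, so N(H_k) = (6^{k+1} − 1)/5 for all k ≥ 0.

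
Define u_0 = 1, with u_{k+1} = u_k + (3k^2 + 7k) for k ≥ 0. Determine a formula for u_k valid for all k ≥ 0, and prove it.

Claim: u_k = k^3 + 2k^2 − 3k + 1.

Base case: u_0 = 1, and 0^3 + 2·0^2 − 3·0 + 1 = 1.
Assume u_j = j^3 + 2j^2 − 3j + 1.
Then u_{j+1} = u_j + (3j^2 + 7j) = (j^3 + 2j^2 − 3j + 1) + (3j^2 + 7j) = j^3 + 5j^2 + 4j + 1,
and (j+1)^3 + 2·(j+1)^2 − 3·(j+1) + 1 = j^3 + 5j^2 + 4j + 1.
Hence u_k = k^3 + 2k^2 − 3k + 1 for every k ≥ 0, by induction.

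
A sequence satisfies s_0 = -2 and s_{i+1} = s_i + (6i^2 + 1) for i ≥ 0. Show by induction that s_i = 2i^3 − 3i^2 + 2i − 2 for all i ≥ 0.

Base case: s_0 = -2, and 2·0^3 − 3·0^2 + 2·0 − 2 = -2.
Assume s_j = 2j^3 − 3j^2 + 2j − 2.
Then s_{j+1} = s_j + (6j^2 + 1) = (2j^3 − 3j^2 + 2j − 2) + (6j^2 + 1) = 2j^3 + 3j^2 + 2j − 1,
and 2·(j+1)^3 − 3·(j+1)^2 + 2·(j+1) − 2 = 2j^3 + 3j^2 + 2j − 1.
Hence s_i = 2i^3 − 3i^2 + 2i − 2 for every i ≥ 0, by induction.

s_i = 2i^3 − 3i^2 + 2i − 2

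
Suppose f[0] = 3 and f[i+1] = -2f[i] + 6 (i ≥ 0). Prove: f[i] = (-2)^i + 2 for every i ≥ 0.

Base case: f[0] = 3, and (-2)^0 + 2 = 1 + 2 = 3.
Assume f[m] = (-2)^m + 2 for some m ≥ 0.
Then f[m+1] = -2f[m] + 6 = -2·((-2)^m + 2) + 6 = -2·(-2)^m − 4 + 6 = (-2)^{m+1} + 2.
Hence f[i] = (-2)^i + 2 for every i ≥ 0, by induction.

f[i] = (-2)^i + 2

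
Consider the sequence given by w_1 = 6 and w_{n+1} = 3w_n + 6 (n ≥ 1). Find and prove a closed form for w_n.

Claim: w_n = 3^{n+1} − 3.

Base case: w_1 = 6, and 3^{1+1} − 3 = 9 − 3 = 6.
Assume w_r = 3^{r+1} − 3 for some r ≥ 1.
Then w_{r+1} = 3w_r + 6 = 3·(3^{r+1} − 3) + 6 = 3^{r+2} − 9 + 6 = 3^{r+2} − 3.
This completes the inductive step, so w_n = 3^{n+1} − 3 for all n ≥ 1.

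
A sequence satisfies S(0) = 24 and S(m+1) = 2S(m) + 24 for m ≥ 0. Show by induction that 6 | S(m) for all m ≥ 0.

Base case: S(0) = 24 = 6·4, so 6 | S(0).
Assume 6 | S(r), so S(r) = 6t for some integer t.
Then S(r+1) = 2S(r) + 24 = 2·(6t) + 24 = 6(2t + 4), so 6 | S(r+1).
This completes the inductive step, so 6 | S(m) for all m ≥ 0.

6 | S(m)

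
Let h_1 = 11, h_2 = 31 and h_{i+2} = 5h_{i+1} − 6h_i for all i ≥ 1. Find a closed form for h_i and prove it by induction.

Claim: h_i = 3·3^i + 2^i.

Base cases: h_1 = 11 and 3·3^1 + 2^1 = 11; h_2 = 31 and 3·3^2 + 2^2 = 31.
Assume h_j = 3·3^j + 2^j for all 1 ≤ j ≤ k, where k ≥ 2.
Then h_{k+1} = 5h_k − 6h_{k−1} = 5·(3·3^k + 2^k) − 6·(3·3^{k−1} + 2^{k−1}) = 3·(5·3 − 6)3^{k−1} + (5·2 − 6)2^{k−1} = 27·3^{k−1} + 4·2^{k−1} = 3·3^{k+1} + 2^{k+1}.
This completes the inductive step, so h_i = 3·3^i + 2^i for all i ≥ 1.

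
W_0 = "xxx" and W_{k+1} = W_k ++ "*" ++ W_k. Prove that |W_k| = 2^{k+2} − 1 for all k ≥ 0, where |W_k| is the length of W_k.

Base case: |W_0| = 3, and 2^{0+2} − 1 = 3.
Assume |W_r| = 2^{r+2} − 1.
Then |W_{r+1}| = |W_r| + 1 + |W_r| = 2|W_r| + 1 = 2(2^{r+2} − 1) + 1 = 2^{r+3} − 2 + 1 = 2^{r+3} − 1.
Hence |W_k| = 2^{k+2} − 1 for every k ≥ 0, by induction.

|W_k| = 2^{k+2} − 1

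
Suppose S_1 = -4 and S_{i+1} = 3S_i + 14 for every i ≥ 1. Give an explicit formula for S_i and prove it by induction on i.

Claim: S_i = 3^i − 7.

Base case: S_1 = -4, and 3^1 − 7 = 3 − 7 = -4.
Assume S_j = 3^j − 7 for some j ≥ 1.
Then S_{j+1} = 3S_j + 14 = 3·(3^j − 7) + 14 = 3^{j+1} − 21 + 14 = 3^{j+1} − 7.
By induction, S_i = 3^i − 7 for all i ≥ 1.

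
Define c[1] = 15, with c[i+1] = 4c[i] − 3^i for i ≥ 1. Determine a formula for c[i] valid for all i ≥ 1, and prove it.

Claim: c[i] = 3·4^i + 3^i.

Base case: c[1] = 15, and 3·4^1 + 3^1 = 12 + 3 = 15.
Assume c[k] = 3·4^k + 3^k for some k ≥ 1.
Then c[k+1] = 4c[k] − 3^k = 4·(3·4^k + 3^k) − 3^k = 3·4^{k+1} + 4·3^k − 3^k = 3·4^{k+1} + 3·3^k = 3·4^{k+1} + 3^{k+1}.
Hence c[i] = 3·4^i + 3^i for every i ≥ 1, by induction.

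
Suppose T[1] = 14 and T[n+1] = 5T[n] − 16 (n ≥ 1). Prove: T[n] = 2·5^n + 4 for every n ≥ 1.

Base case: T[1] = 14, and 2·5^1 + 4 = 10 + 4 = 14.
Assume T[j] = 2·5^j + 4 for some j ≥ 1.
Then T[j+1] = 5T[j] − 16 = 5·(2·5^j + 4) − 16 = 10·5^j + 20 − 16 = 2·5^{j+1} + 4.
Hence T[n] = 2·5^n + 4 for every n ≥ 1, by induction.

T[n] = 2·5^n + 4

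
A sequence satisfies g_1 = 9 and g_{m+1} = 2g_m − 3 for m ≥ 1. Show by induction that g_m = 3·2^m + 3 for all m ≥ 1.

Base case: g_1 = 9, and 3·2^1 + 3 = 6 + 3 = 9.
Assume g_r = 3·2^r + 3 for some r ≥ 1.
Then g_{r+1} = 2g_r − 3 = 2·(3·2^r + 3) − 3 = 6·2^r + 6 − 3 = 3·2^{r+1} + 3.
This completes the inductive step, so g_m = 3·2^m + 3 for all m ≥ 1.

g_m = 3·2^m + 3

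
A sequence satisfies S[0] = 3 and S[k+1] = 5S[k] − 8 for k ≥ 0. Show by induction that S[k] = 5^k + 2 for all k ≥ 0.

Base case: S[0] = 3, and 5^0 + 2 = 1 + 2 = 3.
Assume S[j] = 5^j + 2 for some j ≥ 0.
Then S[j+1] = 5S[j] − 8 = 5·(5^j + 2) − 8 = 5^{j+1} + 10 − 8 = 5^{j+1} + 2.
This completes the inductive step, so S[k] = 5^k + 2 for all k ≥ 0.

S[k] = 5^k + 2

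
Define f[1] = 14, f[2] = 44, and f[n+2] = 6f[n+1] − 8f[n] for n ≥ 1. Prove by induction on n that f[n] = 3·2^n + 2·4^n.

Base cases: f[1] = 14 and 3·2^1 + 2·4^1 = 14; f[2] = 44 and 3·2^2 + 2·4^2 = 44.
Assume f[j] = 3·2^j + 2·4^j for all 1 ≤ j ≤ m, where m ≥ 2.
Then f[m+1] = 6f[m] − 8f[m−1] = 6·(3·2^m + 2·4^m) − 8·(3·2^{m−1} + 2·4^{m−1}) = 3·(6·2 − 8)2^{m−1} + 2·(6·4 − 8)4^{m−1} = 12·2^{m−1} + 32·4^{m−1} = 3·2^{m+1} + 2·4^{m+1}.
So the formula holds for m+1, and by strong induction f[n] = 3·2^n + 2·4^n for all n ≥ 1.

f[n] = 3·2^n + 2·4^n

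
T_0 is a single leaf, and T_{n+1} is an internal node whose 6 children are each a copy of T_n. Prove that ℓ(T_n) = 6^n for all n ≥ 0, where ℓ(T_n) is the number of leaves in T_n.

Base case: ℓ(T_0) = 1, and 6^0 = 1.
Assume ℓ(T_r) = 6^r.
Then ℓ(T_{r+1}) = 6·ℓ(T_r) = 6·6^r = 6^{r+1}.
So the formula holds for r+1, and by induction ℓ(T_n) = 6^n for all n ≥ 0.

ℓ(T_n) = 6^n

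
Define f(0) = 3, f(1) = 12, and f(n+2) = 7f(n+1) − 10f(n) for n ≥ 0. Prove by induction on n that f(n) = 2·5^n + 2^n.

Base cases: f(0) = 3 and 2·5^0 + 2^0 = 3; f(1) = 12 and 2·5^1 + 2^1 = 12.
Assume f(i) = 2·5^i + 2^i for all 0 ≤ i ≤ j, where j ≥ 1.
Then f(j+1) = 7f(j) − 10f(j−1) = 7·(2·5^j + 2^j) − 10·(2·5^{j−1} + 2^{j−1}) = 2·(7·5 − 10)5^{j−1} + (7·2 − 10)2^{j−1} = 50·5^{j−1} + 4·2^{j−1} = 2·5^{j+1} + 2^{j+1}.
Hence f(n) = 2·5^n + 2^n for every n ≥ 0, by strong induction.

f(n) = 2·5^n + 2^n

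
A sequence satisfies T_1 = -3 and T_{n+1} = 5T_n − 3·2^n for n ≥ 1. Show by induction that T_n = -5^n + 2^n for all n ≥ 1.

Base case: T_1 = -3, and -5^1 + 2^1 = -5 + 2 = -3.
Assume T_r = -5^r + 2^r for some r ≥ 1.
Then T_{r+1} = 5T_r − 3·2^r = 5·(-5^r + 2^r) − 3·2^r = -5^{r+1} + 5·2^r − 3·2^r = -5^{r+1} + 2·2^r = -5^{r+1} + 2^{r+1}.
Hence T_n = -5^n + 2^n for every n ≥ 1, by induction.

T_n = -5^n + 2^n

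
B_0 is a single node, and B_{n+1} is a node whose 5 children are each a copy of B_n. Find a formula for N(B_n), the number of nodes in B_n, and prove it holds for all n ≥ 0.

Claim: N(B_n) = (5^{n+1} − 1)/4.

Base case: N(B_0) = 1, and (5^{0+1} − 1)/4 = 1.
Assume N(B_m) = (5^{m+1} − 1)/4.
Then N(B_{m+1}) = 1 + 5N(B_m) = 1 + 5·(5^{m+1} − 1)/4 = 1 + (5^{m+2} − 5)/4 = (4 + 5^{m+2} − 5)/4 = (5^{m+2} − 1)/4.
So the formula holds for m+1, and by induction N(B_n) = (5^{n+1} − 1)/4 for all n ≥ 0.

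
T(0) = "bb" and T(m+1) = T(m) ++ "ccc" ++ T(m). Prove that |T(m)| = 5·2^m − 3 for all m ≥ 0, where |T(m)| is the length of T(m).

Base case: |T(0)| = 2, and 5·2^0 − 3 = 2.
Assume |T(r)| = 5·2^r − 3.
Then |T(r+1)| = |T(r)| + 3 + |T(r)| = 2|T(r)| + 3 = 2(5·2^r − 3) + 3 = 5·2^{r+1} − 6 + 3 = 5·2^{r+1} − 3.
Hence |T(m)| = 5·2^m − 3 for every m ≥ 0, by induction.

|T(m)| = 5·2^m − 3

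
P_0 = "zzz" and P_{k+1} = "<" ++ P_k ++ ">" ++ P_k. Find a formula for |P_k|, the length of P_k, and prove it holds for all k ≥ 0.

Claim: |P_k| = 5·2^k − 2.

Base case: |P_0| = 3, and 5·2^0 − 2 = 3.
Assume |P_m| = 5·2^m − 2.
Then |P_{m+1}| = 1 + |P_m| + 1 + |P_m| = 2|P_m| + 2 = 2(5·2^m − 2) + 2 = 5·2^{m+1} − 4 + 2 = 5·2^{m+1} − 2.
This completes the inductive step, so |P_k| = 5·2^k − 2 for all k ≥ 0.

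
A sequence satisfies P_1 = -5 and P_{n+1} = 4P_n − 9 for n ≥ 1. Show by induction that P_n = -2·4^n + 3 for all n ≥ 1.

Base case: P_1 = -5, and -2·4^1 + 3 = -8 + 3 = -5.
Assume P_m = -2·4^m + 3 for some m ≥ 1.
Then P_{m+1} = 4P_m − 9 = 4·(-2·4^m + 3) − 9 = -8·4^m + 12 − 9 = -2·4^{m+1} + 3.
By induction, P_n = -2·4^n + 3 for all n ≥ 1.

P_n = -2·4^n + 3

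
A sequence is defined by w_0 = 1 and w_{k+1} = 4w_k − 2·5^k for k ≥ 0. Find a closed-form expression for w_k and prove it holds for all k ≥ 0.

Claim: w_k = 3·4^k − 2·5^k.

Base case: w_0 = 1, and 3·4^0 − 2·5^0 = 3 − 2 = 1.
Assume w_r = 3·4^r − 2·5^r for some r ≥ 0.
Then w_{r+1} = 4w_r − 2·5^r = 4·(3·4^r − 2·5^r) − 2·5^r = 3·4^{r+1} − 8·5^r − 2·5^r = 3·4^{r+1} − 10·5^r = 3·4^{r+1} − 2·5^{r+1}.
Hence w_k = 3·4^k − 2·5^k for every k ≥ 0, by induction.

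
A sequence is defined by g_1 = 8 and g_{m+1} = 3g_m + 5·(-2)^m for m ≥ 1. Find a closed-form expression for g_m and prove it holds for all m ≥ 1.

Claim: g_m = 2·3^m − (-2)^m.

Base case: g_1 = 8, and 2·3^1 − (-2)^1 = 6 + 2 = 8.
Assume g_k = 2·3^k − (-2)^k for some k ≥ 1.
Then g_{k+1} = 3g_k + 5·(-2)^k = 3·(2·3^k − (-2)^k) + 5·(-2)^k = 2·3^{k+1} − 3·(-2)^k + 5·(-2)^k = 2·3^{k+1} + 2·(-2)^k = 2·3^{k+1} − (-2)^{k+1}.
Hence g_m = 2·3^m − (-2)^m for every m ≥ 1, by induction.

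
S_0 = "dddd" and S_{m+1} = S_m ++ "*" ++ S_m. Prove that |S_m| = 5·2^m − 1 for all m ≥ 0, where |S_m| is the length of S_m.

Base case: |S_0| = 4, and 5·2^0 − 1 = 4.
Assume |S_r| = 5·2^r − 1.
Then |S_{r+1}| = |S_r| + 1 + |S_r| = 2|S_r| + 1 = 2(5·2^r − 1) + 1 = 5·2^{r+1} − 2 + 1 = 5·2^{r+1} − 1.
This completes the inductive step, so |S_m| = 5·2^m − 1 for all m ≥ 0.

|S_m| = 5·2^m − 1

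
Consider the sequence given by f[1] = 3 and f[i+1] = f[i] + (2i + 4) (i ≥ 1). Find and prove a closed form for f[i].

Claim: f[i] = i^2 + 3i − 1.

Base case: f[1] = 3, and 1^2 + 3·1 − 1 = 3.
Assume f[r] = r^2 + 3r − 1.
Then f[r+1] = f[r] + (2r + 4) = (r^2 + 3r − 1) + (2r + 4) = r^2 + 5r + 3,
and (r+1)^2 + 3·(r+1) − 1 = r^2 + 5r + 3.
Hence f[i] = i^2 + 3i − 1 for every i ≥ 1, by induction.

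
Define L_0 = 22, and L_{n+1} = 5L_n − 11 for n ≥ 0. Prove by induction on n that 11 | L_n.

Base case: L_0 = 22 = 11·2, so 11 | L_0.
Assume 11 | L_m, so L_m = 11t for some integer t.
Then L_{m+1} = 5L_m − 11 = 5·(11t) − 11 = 11(5t − 1), so 11 | L_{m+1}.
This completes the inductive step, so 11 | L_n for all n ≥ 0.

11 | L_n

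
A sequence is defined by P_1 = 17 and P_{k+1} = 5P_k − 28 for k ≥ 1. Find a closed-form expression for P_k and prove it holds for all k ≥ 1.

Claim: P_k = 2·5^k + 7.

Base case: P_1 = 17, and 2·5^1 + 7 = 10 + 7 = 17.
Assume P_r = 2·5^r + 7 for some r ≥ 1.
Then P_{r+1} = 5P_r − 28 = 5·(2·5^r + 7) − 28 = 10·5^r + 35 − 28 = 2·5^{r+1} + 7.
Hence P_k = 2·5^k + 7 for every k ≥ 1, by induction.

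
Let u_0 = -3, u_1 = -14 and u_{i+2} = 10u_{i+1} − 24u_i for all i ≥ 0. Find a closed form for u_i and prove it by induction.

Claim: u_i = -6^i − 2·4^i.

Base cases: u_0 = -3 and -6^0 − 2·4^0 = -3; u_1 = -14 and -6^1 − 2·4^1 = -14.
Assume u_j = -6^j − 2·4^j for all 0 ≤ j ≤ r, where r ≥ 1.
Then u_{r+1} = 10u_r − 24u_{r−1} = 10·(-6^r − 2·4^r) − 24·(-6^{r−1} − 2·4^{r−1}) = -(10·6 − 24)6^{r−1} − 2·(10·4 − 24)4^{r−1} = -36·6^{r−1} − 32·4^{r−1} = -6^{r+1} − 2·4^{r+1}.
This completes the inductive step, so u_i = -6^i − 2·4^i for all i ≥ 0.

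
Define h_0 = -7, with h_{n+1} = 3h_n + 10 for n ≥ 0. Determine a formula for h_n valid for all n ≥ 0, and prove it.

Claim: h_n = -2·3^n − 5.

Base case: h_0 = -7, and -2·3^0 − 5 = -2 − 5 = -7.
Assume h_k = -2·3^k − 5 for some k ≥ 0.
Then h_{k+1} = 3h_k + 10 = 3·(-2·3^k − 5) + 10 = -6·3^k − 15 + 10 = -2·3^{k+1} − 5.
By induction, h_n = -2·3^n − 5 for all n ≥ 0.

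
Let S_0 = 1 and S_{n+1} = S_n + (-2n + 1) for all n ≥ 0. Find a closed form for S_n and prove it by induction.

Claim: S_n = -n^2 + 2n + 1.

Base case: S_0 = 1, and -0^2 + 2·0 + 1 = 1.
Assume S_m = -m^2 + 2m + 1.
Then S_{m+1} = S_m + (-2m + 1) = (-m^2 + 2m + 1) + (-2m + 1) = -m^2 + 2,
and -(m+1)^2 + 2·(m+1) + 1 = -m^2 + 2.
By induction, S_n = -n^2 + 2n + 1 for all n ≥ 0.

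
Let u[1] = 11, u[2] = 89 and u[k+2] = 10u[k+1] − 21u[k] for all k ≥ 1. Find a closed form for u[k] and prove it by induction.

Claim: u[k] = -3^k + 2·7^k.

Base cases: u[1] = 11 and -3^1 + 2·7^1 = 11; u[2] = 89 and -3^2 + 2·7^2 = 89.
Assume u[j] = -3^j + 2·7^j for all 1 ≤ j ≤ m, where m ≥ 2.
Then u[m+1] = 10u[m] − 21u[m−1] = 10·(-3^m + 2·7^m) − 21·(-3^{m−1} + 2·7^{m−1}) = -(10·3 − 21)3^{m−1} + 2·(10·7 − 21)7^{m−1} = -9·3^{m−1} + 98·7^{m−1} = -3^{m+1} + 2·7^{m+1}.
Hence u[k] = -3^k + 2·7^k for every k ≥ 1, by strong induction.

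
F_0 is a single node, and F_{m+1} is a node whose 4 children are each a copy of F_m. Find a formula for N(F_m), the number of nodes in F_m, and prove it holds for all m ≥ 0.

Claim: N(F_m) = (4^{m+1} − 1)/3.

Base case: N(F_0) = 1, and (4^{0+1} − 1)/3 = 1.
Assume N(F_r) = (4^{r+1} − 1)/3.
Then N(F_{r+1}) = 1 + 4N(F_r) = 1 + 4·(4^{r+1} − 1)/3 = 1 + (4^{r+2} − 4)/3 = (3 + 4^{r+2} − 4)/3 = (4^{r+2} − 1)/3.
This completes the inductive step, so N(F_m) = (4^{m+1} − 1)/3 for all m ≥ 0.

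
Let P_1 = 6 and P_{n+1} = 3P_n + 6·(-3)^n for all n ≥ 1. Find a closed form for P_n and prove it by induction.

Claim: P_n = 3^n − (-3)^n.

Base case: P_1 = 6, and 3^1 − (-3)^1 = 3 + 3 = 6.
Assume P_j = 3^j − (-3)^j for some j ≥ 1.
Then P_{j+1} = 3P_j + 6·(-3)^j = 3·(3^j − (-3)^j) + 6·(-3)^j = 3^{j+1} − 3·(-3)^j + 6·(-3)^j = 3^{j+1} + 3·(-3)^j = 3^{j+1} − (-3)^{j+1}.
By induction, P_n = 3^n − (-3)^n for all n ≥ 1.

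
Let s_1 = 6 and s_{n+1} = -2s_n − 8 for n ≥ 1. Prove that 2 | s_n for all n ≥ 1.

Base case: s_1 = 6 = 2·3, so 2 | s_1.
Assume 2 | s_m, so s_m = 2t for some integer t.
Then s_{m+1} = -2s_m − 8 = -2·(2t) − 8 = 2(-2t − 4), so 2 | s_{m+1}.
This completes the inductive step, so 2 | s_n for all n ≥ 1.

2 | s_n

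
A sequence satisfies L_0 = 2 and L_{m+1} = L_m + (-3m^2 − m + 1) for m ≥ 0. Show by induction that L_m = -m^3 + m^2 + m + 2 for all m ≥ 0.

Base case: L_0 = 2, and -0^3 + 0^2 + 0 + 2 = 2.
Assume L_r = -r^3 + r^2 + r + 2.
Then L_{r+1} = L_r + (-3r^2 − r + 1) = (-r^3 + r^2 + r + 2) + (-3r^2 − r + 1) = -r^3 − 2r^2 + 3,
and -(r+1)^3 + (r+1)^2 + (r+1) + 2 = -r^3 − 2r^2 + 3.
By induction, L_m = -m^3 + m^2 + m + 2 for all m ≥ 0.

L_m = -m^3 + m^2 + m + 2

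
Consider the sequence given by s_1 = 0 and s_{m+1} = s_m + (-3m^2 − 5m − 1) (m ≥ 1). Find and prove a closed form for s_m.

Claim: s_m = -m^3 − m^2 + m + 1.

Base case: s_1 = 0, and -1^3 − 1^2 + 1 + 1 = 0.
Assume s_r = -r^3 − r^2 + r + 1.
Then s_{r+1} = s_r + (-3r^2 − 5r − 1) = (-r^3 − r^2 + r + 1) + (-3r^2 − 5r − 1) = -r^3 − 4r^2 − 4r,
and -(r+1)^3 − (r+1)^2 + (r+1) + 1 = -r^3 − 4r^2 − 4r.
Hence s_m = -m^3 − m^2 + m + 1 for every m ≥ 1, by induction.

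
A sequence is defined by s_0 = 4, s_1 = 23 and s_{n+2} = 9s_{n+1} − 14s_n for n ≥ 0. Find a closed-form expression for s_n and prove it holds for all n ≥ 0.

Claim: s_n = 3·7^n + 2^n.

Base cases: s_0 = 4 and 3·7^0 + 2^0 = 4; s_1 = 23 and 3·7^1 + 2^1 = 23.
Assume s_i = 3·7^i + 2^i for all 0 ≤ i ≤ j, where j ≥ 1.
Then s_{j+1} = 9s_j − 14s_{j−1} = 9·(3·7^j + 2^j) − 14·(3·7^{j−1} + 2^{j−1}) = 3·(9·7 − 14)7^{j−1} + (9·2 − 14)2^{j−1} = 147·7^{j−1} + 4·2^{j−1} = 3·7^{j+1} + 2^{j+1}.
By strong induction, s_n = 3·7^n + 2^n for all n ≥ 0.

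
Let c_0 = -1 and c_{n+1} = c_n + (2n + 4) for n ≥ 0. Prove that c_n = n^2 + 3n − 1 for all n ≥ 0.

Base case: c_0 = -1, and 0^2 + 3·0 − 1 = -1.
Assume c_j = j^2 + 3j − 1.
Then c_{j+1} = c_j + (2j + 4) = (j^2 + 3j − 1) + (2j + 4) = j^2 + 5j + 3,
and (j+1)^2 + 3·(j+1) − 1 = j^2 + 5j + 3.
This completes the inductive step, so c_n = n^2 + 3n − 1 for all n ≥ 0.

c_n = n^2 + 3n − 1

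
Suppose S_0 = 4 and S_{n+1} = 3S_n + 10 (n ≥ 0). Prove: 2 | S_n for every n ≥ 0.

Base case: S_0 = 4 = 2·2, so 2 | S_0.
Assume 2 | S_j, so S_j = 2t for some integer t.
Then S_{j+1} = 3S_j + 10 = 3·(2t) + 10 = 2(3t + 5), so 2 | S_{j+1}.
Hence 2 | S_n for every n ≥ 0, by induction.

2 | S_n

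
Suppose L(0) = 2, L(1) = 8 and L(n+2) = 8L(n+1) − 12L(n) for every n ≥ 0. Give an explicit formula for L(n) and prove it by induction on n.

Claim: L(n) = 2^n + 6^n.

Base cases: L(0) = 2 and 2^0 + 6^0 = 2; L(1) = 8 and 2^1 + 6^1 = 8.
Assume L(i) = 2^i + 6^i for all 0 ≤ i ≤ j, where j ≥ 1.
Then L(j+1) = 8L(j) − 12L(j−1) = 8·(2^j + 6^j) − 12·(2^{j−1} + 6^{j−1}) = (8·2 − 12)2^{j−1} + (8·6 − 12)6^{j−1} = 4·2^{j−1} + 36·6^{j−1} = 2^{j+1} + 6^{j+1}.
This completes the inductive step, so L(n) = 2^n + 6^n for all n ≥ 0.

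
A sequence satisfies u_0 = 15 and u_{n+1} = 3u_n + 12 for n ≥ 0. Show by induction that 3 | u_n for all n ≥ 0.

Base case: u_0 = 15 = 3·5, so 3 | u_0.
Assume 3 | u_r, so u_r = 3t for some integer t.
Then u_{r+1} = 3u_r + 12 = 3·(3t) + 12 = 3(3t + 4), so 3 | u_{r+1}.
Hence 3 | u_n for every n ≥ 0, by induction.

3 | u_n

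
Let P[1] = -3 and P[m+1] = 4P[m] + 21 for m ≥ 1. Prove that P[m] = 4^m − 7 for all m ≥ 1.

Base case: P[1] = -3, and 4^1 − 7 = 4 − 7 = -3.
Assume P[r] = 4^r − 7 for some r ≥ 1.
Then P[r+1] = 4P[r] + 21 = 4·(4^r − 7) + 21 = 4^{r+1} − 28 + 21 = 4^{r+1} − 7.
So the formula holds for r+1, and by induction P[m] = 4^m − 7 for all m ≥ 1.

P[m] = 4^m − 7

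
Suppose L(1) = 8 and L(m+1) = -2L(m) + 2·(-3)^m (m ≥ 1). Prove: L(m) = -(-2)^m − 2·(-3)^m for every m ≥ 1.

Base case: L(1) = 8, and -(-2)^1 − 2·(-3)^1 = 2 + 6 = 8.
Assume L(k) = -(-2)^k − 2·(-3)^k for some k ≥ 1.
Then L(k+1) = -2L(k) + 2·(-3)^k = -2·(-(-2)^k − 2·(-3)^k) + 2·(-3)^k = -(-2)^{k+1} + 4·(-3)^k + 2·(-3)^k = -(-2)^{k+1} + 6·(-3)^k = -(-2)^{k+1} − 2·(-3)^{k+1}.
So the formula holds for k+1, and by induction L(m) = -(-2)^m − 2·(-3)^m for all m ≥ 1.

L(m) = -(-2)^m − 2·(-3)^m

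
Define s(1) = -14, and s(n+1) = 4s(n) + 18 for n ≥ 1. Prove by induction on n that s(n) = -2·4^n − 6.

Base case: s(1) = -14, and -2·4^1 − 6 = -8 − 6 = -14.
Assume s(k) = -2·4^k − 6 for some k ≥ 1.
Then s(k+1) = 4s(k) + 18 = 4·(-2·4^k − 6) + 18 = -8·4^k − 24 + 18 = -2·4^{k+1} − 6.
By induction, s(n) = -2·4^n − 6 for all n ≥ 1.

s(n) = -2·4^n − 6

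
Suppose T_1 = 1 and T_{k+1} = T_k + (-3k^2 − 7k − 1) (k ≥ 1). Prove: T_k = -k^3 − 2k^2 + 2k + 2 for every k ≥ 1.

Base case: T_1 = 1, and -1^3 − 2·1^2 + 2·1 + 2 = 1.
Assume T_r = -r^3 − 2r^2 + 2r + 2.
Then T_{r+1} = T_r + (-3r^2 − 7r − 1) = (-r^3 − 2r^2 + 2r + 2) + (-3r^2 − 7r − 1) = -r^3 − 5r^2 − 5r + 1,
and -(r+1)^3 − 2·(r+1)^2 + 2·(r+1) + 2 = -r^3 − 5r^2 − 5r + 1.
Hence T_k = -k^3 − 2k^2 + 2k + 2 for every k ≥ 1, by induction.

T_k = -k^3 − 2k^2 + 2k + 2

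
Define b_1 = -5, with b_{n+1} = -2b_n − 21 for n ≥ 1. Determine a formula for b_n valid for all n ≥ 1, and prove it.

Claim: b_n = -(-2)^n − 7.

Base case: b_1 = -5, and -(-2)^1 − 7 = 2 − 7 = -5.
Assume b_k = -(-2)^k − 7 for some k ≥ 1.
Then b_{k+1} = -2b_k − 21 = -2·(-(-2)^k − 7) − 21 = 2·(-2)^k + 14 − 21 = -(-2)^{k+1} − 7.
So the formula holds for k+1, and by induction b_n = -(-2)^n − 7 for all n ≥ 1.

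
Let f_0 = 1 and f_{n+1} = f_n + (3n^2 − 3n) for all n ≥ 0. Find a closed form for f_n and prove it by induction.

Claim: f_n = n^3 − 3n^2 + 2n + 1.

Base case: f_0 = 1, and 0^3 − 3·0^2 + 2·0 + 1 = 1.
Assume f_k = k^3 − 3k^2 + 2k + 1.
Then f_{k+1} = f_k + (3k^2 − 3k) = (k^3 − 3k^2 + 2k + 1) + (3k^2 − 3k) = k^3 − k + 1,
and (k+1)^3 − 3·(k+1)^2 + 2·(k+1) + 1 = k^3 − k + 1.
Hence f_n = n^3 − 3n^2 + 2n + 1 for every n ≥ 0, by induction.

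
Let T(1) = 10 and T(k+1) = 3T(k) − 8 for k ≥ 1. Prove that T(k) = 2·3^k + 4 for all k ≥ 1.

Base case: T(1) = 10, and 2·3^1 + 4 = 6 + 4 = 10.
Assume T(r) = 2·3^r + 4 for some r ≥ 1.
Then T(r+1) = 3T(r) − 8 = 3·(2·3^r + 4) − 8 = 6·3^r + 12 − 8 = 2·3^{r+1} + 4.
This completes the inductive step, so T(k) = 2·3^k + 4 for all k ≥ 1.

T(k) = 2·3^k + 4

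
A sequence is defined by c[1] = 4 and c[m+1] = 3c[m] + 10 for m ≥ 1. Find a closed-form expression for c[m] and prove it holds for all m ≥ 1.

Claim: c[m] = 3^{m+1} − 5.

Base case: c[1] = 4, and 3^{1+1} − 5 = 9 − 5 = 4.
Assume c[r] = 3^{r+1} − 5 for some r ≥ 1.
Then c[r+1] = 3c[r] + 10 = 3·(3^{r+1} − 5) + 10 = 3^{r+2} − 15 + 10 = 3^{r+2} − 5.
By induction, c[m] = 3^{m+1} − 5 for all m ≥ 1.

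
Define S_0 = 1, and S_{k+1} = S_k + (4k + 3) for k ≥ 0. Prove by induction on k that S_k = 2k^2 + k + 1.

Base case: S_0 = 1, and 2·0^2 + 0 + 1 = 1.
Assume S_m = 2m^2 + m + 1.
Then S_{m+1} = S_m + (4m + 3) = (2m^2 + m + 1) + (4m + 3) = 2m^2 + 5m + 4,
and 2·(m+1)^2 + (m+1) + 1 = 2m^2 + 5m + 4.
This completes the inductive step, so S_k = 2k^2 + k + 1 for all k ≥ 0.

S_k = 2k^2 + k + 1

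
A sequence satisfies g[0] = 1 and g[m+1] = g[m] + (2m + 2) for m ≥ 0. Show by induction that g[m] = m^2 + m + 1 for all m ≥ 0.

Base case: g[0] = 1, and 0^2 + 0 + 1 = 1.
Assume g[k] = k^2 + k + 1.
Then g[k+1] = g[k] + (2k + 2) = (k^2 + k + 1) + (2k + 2) = k^2 + 3k + 3,
and (k+1)^2 + (k+1) + 1 = k^2 + 3k + 3.
By induction, g[m] = m^2 + m + 1 for all m ≥ 0.

g[m] = m^2 + m + 1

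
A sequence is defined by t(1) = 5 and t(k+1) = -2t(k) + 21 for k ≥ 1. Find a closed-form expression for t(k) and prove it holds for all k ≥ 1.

Claim: t(k) = (-2)^k + 7.

Base case: t(1) = 5, and (-2)^1 + 7 = -2 + 7 = 5.
Assume t(m) = (-2)^m + 7 for some m ≥ 1.
Then t(m+1) = -2t(m) + 21 = -2·((-2)^m + 7) + 21 = -2·(-2)^m − 14 + 21 = (-2)^{m+1} + 7.
By induction, t(k) = (-2)^k + 7 for all k ≥ 1.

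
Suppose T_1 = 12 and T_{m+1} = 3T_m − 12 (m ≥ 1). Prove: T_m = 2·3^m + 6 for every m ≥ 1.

Base case: T_1 = 12, and 2·3^1 + 6 = 6 + 6 = 12.
Assume T_r = 2·3^r + 6 for some r ≥ 1.
Then T_{r+1} = 3T_r − 12 = 3·(2·3^r + 6) − 12 = 6·3^r + 18 − 12 = 2·3^{r+1} + 6.
So the formula holds for r+1, and by induction T_m = 2·3^m + 6 for all m ≥ 1.

T_m = 2·3^m + 6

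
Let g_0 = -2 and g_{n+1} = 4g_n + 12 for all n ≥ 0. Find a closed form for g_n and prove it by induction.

Claim: g_n = 2·4^n − 4.

Base case: g_0 = -2, and 2·4^0 − 4 = 2 − 4 = -2.
Assume g_m = 2·4^m − 4 for some m ≥ 0.
Then g_{m+1} = 4g_m + 12 = 4·(2·4^m − 4) + 12 = 8·4^m − 16 + 12 = 2·4^{m+1} − 4.
So the formula holds for m+1, and by induction g_n = 2·4^n − 4 for all n ≥ 0.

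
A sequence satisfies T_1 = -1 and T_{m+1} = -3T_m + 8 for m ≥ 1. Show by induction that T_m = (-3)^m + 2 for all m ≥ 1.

Base case: T_1 = -1, and (-3)^1 + 2 = -3 + 2 = -1.
Assume T_j = (-3)^j + 2 for some j ≥ 1.
Then T_{j+1} = -3T_j + 8 = -3·((-3)^j + 2) + 8 = -3·(-3)^j − 6 + 8 = (-3)^{j+1} + 2.
So the formula holds for j+1, and by induction T_m = (-3)^m + 2 for all m ≥ 1.

T_m = (-3)^m + 2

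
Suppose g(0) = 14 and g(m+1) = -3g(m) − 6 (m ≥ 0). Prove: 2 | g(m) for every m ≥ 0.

Base case: g(0) = 14 = 2·7, so 2 | g(0).
Assume 2 | g(r), so g(r) = 2t for some integer t.
Then g(r+1) = -3g(r) − 6 = -3·(2t) − 6 = 2(-3t − 3), so 2 | g(r+1).
Hence 2 | g(m) for every m ≥ 0, by induction.

2 | g(m)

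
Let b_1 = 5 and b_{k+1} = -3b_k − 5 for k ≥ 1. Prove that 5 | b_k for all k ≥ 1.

Base case: b_1 = 5 = 5·1, so 5 | b_1.
Assume 5 | b_j, so b_j = 5t for some integer t.
Then b_{j+1} = -3b_j − 5 = -3·(5t) − 5 = 5(-3t − 1), so 5 | b_{j+1}.
So the property holds for j+1, and by induction 5 | b_k for all k ≥ 1.

5 | b_k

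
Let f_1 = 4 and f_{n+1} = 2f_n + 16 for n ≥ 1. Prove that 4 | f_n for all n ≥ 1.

Base case: f_1 = 4 = 4·1, so 4 | f_1.
Assume 4 | f_r, so f_r = 4t for some integer t.
Then f_{r+1} = 2f_r + 16 = 2·(4t) + 16 = 4(2t + 4), so 4 | f_{r+1}.
By induction, 4 | f_n for all n ≥ 1.

4 | f_n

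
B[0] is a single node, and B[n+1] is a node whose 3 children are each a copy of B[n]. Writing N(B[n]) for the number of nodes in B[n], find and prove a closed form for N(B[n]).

Claim: N(B[n]) = (3^{n+1} − 1)/2.

Base case: N(B[0]) = 1, and (3^{0+1} − 1)/2 = 1.
Assume N(B[k]) = (3^{k+1} − 1)/2.
Then N(B[k+1]) = 1 + 3N(B[k]) = 1 + 3·(3^{k+1} − 1)/2 = 1 + (3^{k+2} − 3)/2 = (2 + 3^{k+2} − 3)/2 = (3^{k+2} − 1)/2.
Hence N(B[n]) = (3^{n+1} − 1)/2 for every n ≥ 0, by induction.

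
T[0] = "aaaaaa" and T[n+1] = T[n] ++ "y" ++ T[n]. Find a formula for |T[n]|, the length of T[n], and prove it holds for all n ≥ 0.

Claim: |T[n]| = 7·2^n − 1.

Base case: |T[0]| = 6, and 7·2^0 − 1 = 6.
Assume |T[j]| = 7·2^j − 1.
Then |T[j+1]| = |T[j]| + 1 + |T[j]| = 2|T[j]| + 1 = 2(7·2^j − 1) + 1 = 7·2^{j+1} − 2 + 1 = 7·2^{j+1} − 1.
So the formula holds for j+1, and by induction |T[n]| = 7·2^n − 1 for all n ≥ 0.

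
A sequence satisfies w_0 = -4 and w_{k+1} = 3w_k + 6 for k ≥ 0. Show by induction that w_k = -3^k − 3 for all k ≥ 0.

Base case: w_0 = -4, and -3^0 − 3 = -1 − 3 = -4.
Assume w_m = -3^m − 3 for some m ≥ 0.
Then w_{m+1} = 3w_m + 6 = 3·(-3^m − 3) + 6 = -3^{m+1} − 9 + 6 = -3^{m+1} − 3.
This completes the inductive step, so w_k = -3^k − 3 for all k ≥ 0.

w_k = -3^k − 3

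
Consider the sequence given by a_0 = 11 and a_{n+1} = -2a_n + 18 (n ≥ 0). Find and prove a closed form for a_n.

Claim: a_n = 5·(-2)^n + 6.

Base case: a_0 = 11, and 5·(-2)^0 + 6 = 5 + 6 = 11.
Assume a_m = 5·(-2)^m + 6 for some m ≥ 0.
Then a_{m+1} = -2a_m + 18 = -2·(5·(-2)^m + 6) + 18 = -10·(-2)^m − 12 + 18 = 5·(-2)^{m+1} + 6.
By induction, a_n = 5·(-2)^n + 6 for all n ≥ 0.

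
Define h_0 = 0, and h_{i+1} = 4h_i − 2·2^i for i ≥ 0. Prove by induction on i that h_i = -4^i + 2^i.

Base case: h_0 = 0, and -4^0 + 2^0 = -1 + 1 = 0.
Assume h_r = -4^r + 2^r for some r ≥ 0.
Then h_{r+1} = 4h_r − 2·2^r = 4·(-4^r + 2^r) − 2·2^r = -4^{r+1} + 4·2^r − 2·2^r = -4^{r+1} + 2·2^r = -4^{r+1} + 2^{r+1}.
By induction, h_i = -4^i + 2^i for all i ≥ 0.

h_i = -4^i + 2^i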